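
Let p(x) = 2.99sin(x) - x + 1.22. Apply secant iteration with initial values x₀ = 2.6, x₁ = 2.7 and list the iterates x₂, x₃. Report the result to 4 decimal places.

p(2.6) = 0.161349, p(2.7) = -0.202134
x₂ = 2.700000 − (-0.202134)·(2.700000 − 2.600000) / (-0.202134 − 0.161349) = 2.700000 − (-0.020213)/(-0.363483) = 2.644390
p(2.644390) = 0.001748
x₃ = 2.644390 − 0.001748·(2.644390 − 2.700000) / (0.001748 − (-0.202134)) = 2.644390 − (-0.000097)/(0.203882) = 2.644866

2.6444, 2.6449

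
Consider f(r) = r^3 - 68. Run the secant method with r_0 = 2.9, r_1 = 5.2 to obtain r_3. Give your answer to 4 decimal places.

4.0052

f(2.9) = -43.611000, f(5.2) = 72.608000
r_2 = 5.200000 − 72.608000·(5.200000 − 2.900000) / (72.608000 − (-43.611000)) = 5.200000 − (166.998400)/(116.219000) = 3.763071
f(3.763071) = -14.712249
r_3 = 3.763071 − (-14.712249)·(3.763071 − 5.200000) / (-14.712249 − 72.608000) = 3.763071 − (21.140451)/(-87.320249) = 4.005174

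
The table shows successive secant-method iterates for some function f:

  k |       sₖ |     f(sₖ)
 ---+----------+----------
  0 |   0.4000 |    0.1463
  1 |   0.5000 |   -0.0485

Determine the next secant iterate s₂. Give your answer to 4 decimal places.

s₂ = 0.5000 − (-0.0485)·(0.5000 − 0.4000) / (-0.0485 − 0.1463)
   = 0.5000 − (-0.004850)/(-0.194800) = 0.475103

0.4751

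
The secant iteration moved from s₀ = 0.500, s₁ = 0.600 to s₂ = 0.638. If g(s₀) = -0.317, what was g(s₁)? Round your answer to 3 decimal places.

The secant line through (0.500, -0.317) and (0.600, g(s₁)) crosses zero at s₂ = 0.638.
So (0.500, -0.317), (0.600, g(s₁)), (0.638, 0) are collinear:
g(s₁) = -0.317 · (0.600 − 0.638) / (0.500 − 0.638) = -0.317 · (-0.03800)/(-0.13800) = -0.08729

-0.087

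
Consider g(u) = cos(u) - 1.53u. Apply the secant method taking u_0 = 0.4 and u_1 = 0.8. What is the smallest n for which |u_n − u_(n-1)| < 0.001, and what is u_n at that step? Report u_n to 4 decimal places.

g(0.4) = 0.309061, g(0.8) = -0.527293
u_2 = 0.800000 − (-0.527293)·(0.400000)/(-0.836354) = 0.547813;  |Δ| = 0.252187
g(0.547813) = 0.015511
u_3 = 0.547813 − 0.015511·(-0.252187)/(0.542804) = 0.555020;  |Δ| = 0.007206
g(0.555020) = 0.000710
u_4 = 0.555020 − 0.000710·(0.007206)/(-0.014801) = 0.555365;  |Δ| = 0.000346
|u_4 − u_3| = 0.000346 < 0.001

n = 4, u_n = 0.5554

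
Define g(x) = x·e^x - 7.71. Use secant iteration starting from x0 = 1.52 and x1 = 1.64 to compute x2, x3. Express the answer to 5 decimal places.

g(1.52) = -0.7602177, g(1.64) = 0.7444780
x2 = 1.6400000 − 0.7444780·(1.6400000 − 1.5200000) / (0.7444780 − (-0.7602177)) = 1.6400000 − (0.0893374)/(1.5046957) = 1.5806276
g(1.5806276) = -0.0313049
x3 = 1.5806276 − (-0.0313049)·(1.5806276 − 1.6400000) / (-0.0313049 − 0.7444780) = 1.5806276 − (0.0018586)/(-0.7757829) = 1.5830235

1.58063, 1.58302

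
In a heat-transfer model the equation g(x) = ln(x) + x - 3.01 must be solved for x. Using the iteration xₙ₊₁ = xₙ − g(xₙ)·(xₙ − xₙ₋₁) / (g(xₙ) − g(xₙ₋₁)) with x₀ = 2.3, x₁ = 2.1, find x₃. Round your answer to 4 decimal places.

g(2.3) = 0.122909, g(2.1) = -0.168063
x₂ = 2.100000 − (-0.168063)·(2.100000 − 2.300000) / (-0.168063 − 0.122909) = 2.100000 − (0.033613)/(-0.290972) = 2.215518
g(2.215518) = 0.001005
x₃ = 2.215518 − 0.001005·(2.215518 − 2.100000) / (0.001005 − (-0.168063)) = 2.215518 − (0.000116)/(0.169067) = 2.214832

2.2148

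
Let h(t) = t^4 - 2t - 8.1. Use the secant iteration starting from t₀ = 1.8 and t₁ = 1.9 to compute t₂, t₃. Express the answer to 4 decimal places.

h(1.8) = -1.202400, h(1.9) = 1.132100
t₂ = 1.900000 − 1.132100·(1.900000 − 1.800000) / (1.132100 − (-1.202400)) = 1.900000 − (0.113210)/(2.334500) = 1.851506
h(1.851506) = -0.051325
t₃ = 1.851506 − (-0.051325)·(1.851506 − 1.900000) / (-0.051325 − 1.132100) = 1.851506 − (0.002489)/(-1.183425) = 1.853609

1.8515, 1.8536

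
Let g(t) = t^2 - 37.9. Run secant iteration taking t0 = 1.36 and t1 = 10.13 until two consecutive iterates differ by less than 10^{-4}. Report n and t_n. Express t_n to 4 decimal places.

n = 7, t_n = 6.1563

g(1.36) = -36.050400, g(10.13) = 64.716900
t2 = 10.130000 − 64.716900·(8.770000)/(100.767300) = 4.497546;  |Δ| = 5.632454
g(4.497546) = -17.672083
t3 = 4.497546 − (-17.672083)·(-5.632454)/(-82.388983) = 5.705683;  |Δ| = 1.208137
g(5.705683) = -5.345182
t4 = 5.705683 − (-5.345182)·(1.208137)/(12.326901) = 6.229555;  |Δ| = 0.523872
g(6.229555) = 0.907350
t5 = 6.229555 − 0.907350·(0.523872)/(6.252533) = 6.153532;  |Δ| = 0.076023
g(6.153532) = -0.034047
t6 = 6.153532 − (-0.034047)·(-0.076023)/(-0.941397) = 6.156281;  |Δ| = 0.002749
g(6.156281) = -0.000201
t7 = 6.156281 − (-0.000201)·(0.002749)/(0.033845) = 6.156298;  |Δ| = 0.000016
|t7 − t6| = 0.000016 < 10^{-4}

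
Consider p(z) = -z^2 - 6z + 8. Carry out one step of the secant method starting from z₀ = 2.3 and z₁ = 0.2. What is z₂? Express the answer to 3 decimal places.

p(2.3) = -11.09000, p(0.2) = 6.76000
z₂ = 0.20000 − 6.76000·(0.20000 − 2.30000) / (6.76000 − (-11.09000)) = 0.20000 − (-14.19600)/(17.85000) = 0.99529

0.995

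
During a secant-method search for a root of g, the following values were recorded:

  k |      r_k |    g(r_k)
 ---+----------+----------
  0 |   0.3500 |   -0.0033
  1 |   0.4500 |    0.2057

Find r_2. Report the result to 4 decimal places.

0.3516

r_2 = 0.4500 − 0.2057·(0.4500 − 0.3500) / (0.2057 − (-0.0033))
   = 0.4500 − (0.020570)/(0.209000) = 0.351579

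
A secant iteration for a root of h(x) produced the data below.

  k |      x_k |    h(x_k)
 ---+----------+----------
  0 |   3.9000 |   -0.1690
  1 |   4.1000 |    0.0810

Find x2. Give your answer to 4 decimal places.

4.0352

x2 = 4.1000 − 0.0810·(4.1000 − 3.9000) / (0.0810 − (-0.1690))
   = 4.1000 − (0.016200)/(0.250000) = 4.035200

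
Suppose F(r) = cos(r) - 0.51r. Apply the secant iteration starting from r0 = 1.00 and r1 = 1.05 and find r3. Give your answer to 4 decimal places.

F(1.00) = 0.030302, F(1.05) = -0.037929
r2 = 1.050000 − (-0.037929)·(1.050000 − 1.000000) / (-0.037929 − 0.030302) = 1.050000 − (-0.001896)/(-0.068231) = 1.022206
F(1.022206) = 0.000160
r3 = 1.022206 − 0.000160·(1.022206 − 1.050000) / (0.000160 − (-0.037929)) = 1.022206 − (-0.000004)/(0.038089) = 1.022323

1.0223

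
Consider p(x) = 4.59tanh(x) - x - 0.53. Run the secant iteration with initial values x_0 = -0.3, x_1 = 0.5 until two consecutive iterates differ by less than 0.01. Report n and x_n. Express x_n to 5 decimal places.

n = 4, x_n = 0.14904

p(-0.3) = -1.5671249, p(0.5) = 1.0911178
x_2 = 0.5000000 − 1.0911178·(0.8000000)/(2.6582426) = 0.1716273;  |Δ| = 0.3283727
p(0.1716273) = 0.0784974
x_3 = 0.1716273 − 0.0784974·(-0.3283727)/(-1.0126204) = 0.1461722;  |Δ| = 0.0254551
p(0.1461722) = -0.0099798
x_4 = 0.1461722 − (-0.0099798)·(-0.0254551)/(-0.0884771) = 0.1490434;  |Δ| = 0.0028712
|x_4 − x_3| = 0.0028712 < 0.01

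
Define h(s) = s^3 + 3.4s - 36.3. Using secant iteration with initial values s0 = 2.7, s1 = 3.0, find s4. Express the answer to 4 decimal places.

2.9701

h(2.7) = -7.437000, h(3.0) = 0.900000
s2 = 3.000000 − 0.900000·(3.000000 − 2.700000) / (0.900000 − (-7.437000)) = 3.000000 − (0.270000)/(8.337000) = 2.967614
h(2.967614) = -0.075121
s3 = 2.967614 − (-0.075121)·(2.967614 − 3.000000) / (-0.075121 − 0.900000) = 2.967614 − (0.002433)/(-0.975121) = 2.970109
h(2.970109) = -0.000667
s4 = 2.970109 − (-0.000667)·(2.970109 − 2.967614) / (-0.000667 − (-0.075121)) = 2.970109 − (-0.000002)/(0.074455) = 2.970132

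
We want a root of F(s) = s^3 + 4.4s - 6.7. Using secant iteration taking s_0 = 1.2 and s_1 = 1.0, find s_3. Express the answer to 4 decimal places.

F(1.2) = 0.308000, F(1.0) = -1.300000
s_2 = 1.000000 − (-1.300000)·(1.000000 − 1.200000) / (-1.300000 − 0.308000) = 1.000000 − (0.260000)/(-1.608000) = 1.161692
F(1.161692) = -0.020823
s_3 = 1.161692 − (-0.020823)·(1.161692 − 1.000000) / (-0.020823 − (-1.300000)) = 1.161692 − (-0.003367)/(1.279177) = 1.164324

1.1643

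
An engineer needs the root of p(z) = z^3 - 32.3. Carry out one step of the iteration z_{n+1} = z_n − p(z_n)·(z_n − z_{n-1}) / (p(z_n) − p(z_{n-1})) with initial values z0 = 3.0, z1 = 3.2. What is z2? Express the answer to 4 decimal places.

p(3.0) = -5.300000, p(3.2) = 0.468000
z2 = 3.200000 − 0.468000·(3.200000 − 3.000000) / (0.468000 − (-5.300000)) = 3.200000 − (0.093600)/(5.768000) = 3.183773

3.1838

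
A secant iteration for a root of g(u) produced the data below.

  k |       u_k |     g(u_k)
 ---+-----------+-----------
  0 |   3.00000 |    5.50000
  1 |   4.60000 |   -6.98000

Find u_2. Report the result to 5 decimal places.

3.70513

u_2 = 4.60000 − (-6.98000)·(4.60000 − 3.00000) / (-6.98000 − 5.50000)
   = 4.60000 − (-11.1680000)/(-12.4800000) = 3.7051282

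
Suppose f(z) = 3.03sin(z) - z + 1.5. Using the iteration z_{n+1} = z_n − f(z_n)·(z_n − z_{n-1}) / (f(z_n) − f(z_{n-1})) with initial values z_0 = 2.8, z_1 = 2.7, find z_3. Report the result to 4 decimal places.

f(2.8) = -0.284986, f(2.7) = 0.094961
z_2 = 2.700000 − 0.094961·(2.700000 − 2.800000) / (0.094961 − (-0.284986)) = 2.700000 − (-0.009496)/(0.379947) = 2.724993
f(2.724993) = 0.001106
z_3 = 2.724993 − 0.001106·(2.724993 − 2.700000) / (0.001106 − 0.094961) = 2.724993 − (0.000028)/(-0.093855) = 2.725288

2.7253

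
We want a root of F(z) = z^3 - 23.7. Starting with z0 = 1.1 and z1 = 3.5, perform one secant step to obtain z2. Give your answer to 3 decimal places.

2.392

F(1.1) = -22.36900, F(3.5) = 19.17500
z2 = 3.50000 − 19.17500·(3.50000 − 1.10000) / (19.17500 − (-22.36900)) = 3.50000 − (46.02000)/(41.54400) = 2.39226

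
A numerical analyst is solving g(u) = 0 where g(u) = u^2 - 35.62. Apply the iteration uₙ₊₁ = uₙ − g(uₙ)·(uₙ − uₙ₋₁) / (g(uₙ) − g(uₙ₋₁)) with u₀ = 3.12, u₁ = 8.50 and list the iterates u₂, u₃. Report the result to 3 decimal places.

5.348, 5.855

g(3.12) = -25.88560, g(8.50) = 36.63000
u₂ = 8.50000 − 36.63000·(8.50000 − 3.12000) / (36.63000 − (-25.88560)) = 8.50000 − (197.06940)/(62.51560) = 5.34768
g(5.34768) = -7.02236
u₃ = 5.34768 − (-7.02236)·(5.34768 − 8.50000) / (-7.02236 − 36.63000) = 5.34768 − (22.13674)/(-43.65236) = 5.85479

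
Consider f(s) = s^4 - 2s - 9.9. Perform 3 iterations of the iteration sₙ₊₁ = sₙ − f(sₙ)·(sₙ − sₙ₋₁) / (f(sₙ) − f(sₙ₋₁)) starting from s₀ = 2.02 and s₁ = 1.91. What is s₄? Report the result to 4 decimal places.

1.9257

f(2.02) = 2.709664, f(1.91) = -0.411366
s₂ = 1.910000 − (-0.411366)·(1.910000 − 2.020000) / (-0.411366 − 2.709664) = 1.910000 − (0.045250)/(-3.121031) = 1.924499
f(1.924499) = -0.031644
s₃ = 1.924499 − (-0.031644)·(1.924499 − 1.910000) / (-0.031644 − (-0.411366)) = 1.924499 − (-0.000459)/(0.379723) = 1.925707
f(1.925707) = 0.000420
s₄ = 1.925707 − 0.000420·(1.925707 − 1.924499) / (0.000420 − (-0.031644)) = 1.925707 − (0.000001)/(0.032064) = 1.925691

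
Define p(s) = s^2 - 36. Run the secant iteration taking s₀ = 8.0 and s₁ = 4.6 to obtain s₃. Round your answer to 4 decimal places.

6.0300

p(8.0) = 28.000000, p(4.6) = -14.840000
s₂ = 4.600000 − (-14.840000)·(4.600000 − 8.000000) / (-14.840000 − 28.000000) = 4.600000 − (50.456000)/(-42.840000) = 5.777778
p(5.777778) = -2.617284
s₃ = 5.777778 − (-2.617284)·(5.777778 − 4.600000) / (-2.617284 − (-14.840000)) = 5.777778 − (-3.082579)/(12.222716) = 6.029979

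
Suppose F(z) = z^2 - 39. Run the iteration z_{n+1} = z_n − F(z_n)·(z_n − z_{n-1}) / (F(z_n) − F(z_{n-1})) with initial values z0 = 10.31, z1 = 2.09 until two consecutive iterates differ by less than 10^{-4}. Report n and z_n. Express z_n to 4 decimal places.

F(10.31) = 67.296100, F(2.09) = -34.631900
z2 = 2.090000 − (-34.631900)·(-8.220000)/(-101.928000) = 4.882895;  |Δ| = 2.792895
F(4.882895) = -15.157335
z3 = 4.882895 − (-15.157335)·(2.792895)/(19.474565) = 7.056646;  |Δ| = 2.173751
F(7.056646) = 10.796249
z4 = 7.056646 − 10.796249·(2.173751)/(25.953584) = 6.152403;  |Δ| = 0.904243
F(6.152403) = -1.147943
z5 = 6.152403 − (-1.147943)·(-0.904243)/(-11.944192) = 6.239308;  |Δ| = 0.086906
F(6.239308) = -0.071031
z6 = 6.239308 − (-0.071031)·(0.086906)/(1.076912) = 6.245041;  |Δ| = 0.005732
F(6.245041) = 0.000531
z7 = 6.245041 − 0.000531·(0.005732)/(0.071562) = 6.244998;  |Δ| = 0.000043
|z7 − z6| = 0.000043 < 10^{-4}

n = 7, z_n = 6.2450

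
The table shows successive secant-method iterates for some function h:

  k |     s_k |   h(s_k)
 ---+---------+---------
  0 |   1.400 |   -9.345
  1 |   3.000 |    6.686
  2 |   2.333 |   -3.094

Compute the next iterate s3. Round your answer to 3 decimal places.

2.544

s3 = 2.333 − (-3.094)·(2.333 − 3.000) / (-3.094 − 6.686)
   = 2.333 − (2.06370)/(-9.78000) = 2.54401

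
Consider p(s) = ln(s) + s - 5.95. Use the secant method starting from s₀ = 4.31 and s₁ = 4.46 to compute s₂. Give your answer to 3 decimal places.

p(4.31) = -0.17906, p(4.46) = 0.00515
s₂ = 4.46000 − 0.00515·(4.46000 − 4.31000) / (0.00515 − (-0.17906)) = 4.46000 − (0.00077)/(0.18421) = 4.45581

4.456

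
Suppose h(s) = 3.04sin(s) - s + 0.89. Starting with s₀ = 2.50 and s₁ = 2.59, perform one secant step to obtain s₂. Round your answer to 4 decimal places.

2.5596

h(2.50) = 0.209355, h(2.59) = -0.106905
s₂ = 2.590000 − (-0.106905)·(2.590000 − 2.500000) / (-0.106905 − 0.209355) = 2.590000 − (-0.009621)/(-0.316261) = 2.559577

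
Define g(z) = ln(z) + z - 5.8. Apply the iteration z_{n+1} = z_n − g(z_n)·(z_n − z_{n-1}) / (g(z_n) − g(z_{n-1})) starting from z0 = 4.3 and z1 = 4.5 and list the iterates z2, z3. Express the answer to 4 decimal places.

4.3337, 4.3336

g(4.3) = -0.041385, g(4.5) = 0.204077
z2 = 4.500000 − 0.204077·(4.500000 − 4.300000) / (0.204077 − (-0.041385)) = 4.500000 − (0.040815)/(0.245462) = 4.333720
g(4.333720) = 0.000146
z3 = 4.333720 − 0.000146·(4.333720 − 4.500000) / (0.000146 − 0.204077) = 4.333720 − (-0.000024)/(-0.203931) = 4.333601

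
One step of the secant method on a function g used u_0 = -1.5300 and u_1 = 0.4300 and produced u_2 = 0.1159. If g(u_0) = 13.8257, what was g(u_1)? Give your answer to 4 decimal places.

-2.6385

The secant line through (-1.5300, 13.8257) and (0.4300, g(u_1)) crosses zero at u_2 = 0.1159.
So (-1.5300, 13.8257), (0.4300, g(u_1)), (0.1159, 0) are collinear:
g(u_1) = 13.8257 · (0.4300 − 0.1159) / (-1.5300 − 0.1159) = 13.8257 · (0.314100)/(-1.645900) = -2.638467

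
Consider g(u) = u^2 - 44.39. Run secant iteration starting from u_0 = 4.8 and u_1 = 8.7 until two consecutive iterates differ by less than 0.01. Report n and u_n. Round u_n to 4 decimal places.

g(4.8) = -21.350000, g(8.7) = 31.300000
u_2 = 8.700000 − 31.300000·(3.900000)/(52.650000) = 6.381481;  |Δ| = 2.318519
g(6.381481) = -3.666694
u_3 = 6.381481 − (-3.666694)·(-2.318519)/(-34.966694) = 6.624607;  |Δ| = 0.243126
g(6.624607) = -0.504581
u_4 = 6.624607 − (-0.504581)·(0.243126)/(3.162113) = 6.663403;  |Δ| = 0.038796
g(6.663403) = 0.010937
u_5 = 6.663403 − 0.010937·(0.038796)/(0.515518) = 6.662580;  |Δ| = 0.000823
|u_5 − u_4| = 0.000823 < 0.01

n = 5, u_n = 6.6626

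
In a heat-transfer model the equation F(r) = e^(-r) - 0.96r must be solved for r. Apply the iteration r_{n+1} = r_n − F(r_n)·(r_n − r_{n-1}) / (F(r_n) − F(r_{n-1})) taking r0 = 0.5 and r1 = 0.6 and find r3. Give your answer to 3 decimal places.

0.582

F(0.5) = 0.12653, F(0.6) = -0.02719
r2 = 0.60000 − (-0.02719)·(0.60000 − 0.50000) / (-0.02719 − 0.12653) = 0.60000 − (-0.00272)/(-0.15372) = 0.58231
F(0.58231) = -0.00042
r3 = 0.58231 − (-0.00042)·(0.58231 − 0.60000) / (-0.00042 − (-0.02719)) = 0.58231 − (0.00001)/(0.02677) = 0.58204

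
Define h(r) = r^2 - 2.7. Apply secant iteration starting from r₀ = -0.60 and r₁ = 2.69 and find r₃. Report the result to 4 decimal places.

1.2767

h(-0.60) = -2.340000, h(2.69) = 4.536100
r₂ = 2.690000 − 4.536100·(2.690000 − (-0.600000)) / (4.536100 − (-2.340000)) = 2.690000 − (14.923769)/(6.876100) = 0.519617
h(0.519617) = -2.429998
r₃ = 0.519617 − (-2.429998)·(0.519617 − 2.690000) / (-2.429998 − 4.536100) = 0.519617 − (5.274026)/(-6.966098) = 1.276716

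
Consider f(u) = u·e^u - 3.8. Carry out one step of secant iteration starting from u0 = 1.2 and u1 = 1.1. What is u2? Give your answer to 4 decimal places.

f(1.2) = 0.184140, f(1.1) = -0.495417
u2 = 1.100000 − (-0.495417)·(1.100000 − 1.200000) / (-0.495417 − 0.184140) = 1.100000 − (0.049542)/(-0.679558) = 1.172903

1.1729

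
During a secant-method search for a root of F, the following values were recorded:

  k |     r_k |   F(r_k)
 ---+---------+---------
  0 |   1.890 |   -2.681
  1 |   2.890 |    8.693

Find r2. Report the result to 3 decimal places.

2.126

r2 = 2.890 − 8.693·(2.890 − 1.890) / (8.693 − (-2.681))
   = 2.890 − (8.69300)/(11.37400) = 2.12571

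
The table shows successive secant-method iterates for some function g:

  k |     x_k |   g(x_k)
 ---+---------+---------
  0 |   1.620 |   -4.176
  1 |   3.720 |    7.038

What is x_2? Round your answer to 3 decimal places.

x_2 = 3.720 − 7.038·(3.720 − 1.620) / (7.038 − (-4.176))
   = 3.720 − (14.77980)/(11.21400) = 2.40202

2.402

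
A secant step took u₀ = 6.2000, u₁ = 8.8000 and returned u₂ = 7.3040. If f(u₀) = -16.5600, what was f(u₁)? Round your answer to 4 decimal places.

22.4400

The secant line through (6.2000, -16.5600) and (8.8000, f(u₁)) crosses zero at u₂ = 7.3040.
So (6.2000, -16.5600), (8.8000, f(u₁)), (7.3040, 0) are collinear:
f(u₁) = -16.5600 · (8.8000 − 7.3040) / (6.2000 − 7.3040) = -16.5600 · (1.496000)/(-1.104000) = 22.440000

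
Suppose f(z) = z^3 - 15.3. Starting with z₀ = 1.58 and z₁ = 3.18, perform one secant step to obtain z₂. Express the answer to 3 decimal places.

2.224

f(1.58) = -11.35569, f(3.18) = 16.85743
z₂ = 3.18000 − 16.85743·(3.18000 − 1.58000) / (16.85743 − (-11.35569)) = 3.18000 − (26.97189)/(28.21312) = 2.22399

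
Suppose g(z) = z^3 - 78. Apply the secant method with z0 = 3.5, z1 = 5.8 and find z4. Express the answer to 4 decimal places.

4.2769

g(3.5) = -35.125000, g(5.8) = 117.112000
z2 = 5.800000 − 117.112000·(5.800000 − 3.500000) / (117.112000 − (-35.125000)) = 5.800000 − (269.357600)/(152.237000) = 4.030669
g(4.030669) = -12.516558
z3 = 4.030669 − (-12.516558)·(4.030669 − 5.800000) / (-12.516558 − 117.112000) = 4.030669 − (22.145931)/(-129.628558) = 4.201511
g(4.201511) = -3.832023
z4 = 4.201511 − (-3.832023)·(4.201511 − 4.030669) / (-3.832023 − (-12.516558)) = 4.201511 − (-0.654668)/(8.684535) = 4.276894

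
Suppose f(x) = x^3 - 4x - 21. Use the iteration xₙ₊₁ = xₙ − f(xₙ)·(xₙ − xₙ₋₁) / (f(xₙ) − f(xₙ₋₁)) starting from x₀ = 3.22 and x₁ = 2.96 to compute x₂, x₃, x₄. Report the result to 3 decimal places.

f(3.22) = -0.49375, f(2.96) = -6.90566
x₂ = 2.96000 − (-6.90566)·(2.96000 − 3.22000) / (-6.90566 − (-0.49375)) = 2.96000 − (1.79547)/(-6.41191) = 3.24002
f(3.24002) = 0.05281
x₃ = 3.24002 − 0.05281·(3.24002 − 2.96000) / (0.05281 − (-6.90566)) = 3.24002 − (0.01479)/(6.95848) = 3.23790
f(3.23790) = -0.00557
x₄ = 3.23790 − (-0.00557)·(3.23790 − 3.24002) / (-0.00557 − 0.05281) = 3.23790 − (0.00001)/(-0.05839) = 3.23810

3.240, 3.238, 3.238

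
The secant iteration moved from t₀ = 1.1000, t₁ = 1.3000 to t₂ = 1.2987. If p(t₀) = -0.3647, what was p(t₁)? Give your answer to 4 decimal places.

0.0024

The secant line through (1.1000, -0.3647) and (1.3000, p(t₁)) crosses zero at t₂ = 1.2987.
So (1.1000, -0.3647), (1.3000, p(t₁)), (1.2987, 0) are collinear:
p(t₁) = -0.3647 · (1.3000 − 1.2987) / (1.1000 − 1.2987) = -0.3647 · (0.001300)/(-0.198700) = 0.002386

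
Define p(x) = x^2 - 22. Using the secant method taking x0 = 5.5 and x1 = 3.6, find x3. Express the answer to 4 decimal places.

p(5.5) = 8.250000, p(3.6) = -9.040000
x2 = 3.600000 − (-9.040000)·(3.600000 − 5.500000) / (-9.040000 − 8.250000) = 3.600000 − (17.176000)/(-17.290000) = 4.593407
p(4.593407) = -0.900616
x3 = 4.593407 − (-0.900616)·(4.593407 − 3.600000) / (-0.900616 − (-9.040000)) = 4.593407 − (-0.894678)/(8.139384) = 4.703326

4.7033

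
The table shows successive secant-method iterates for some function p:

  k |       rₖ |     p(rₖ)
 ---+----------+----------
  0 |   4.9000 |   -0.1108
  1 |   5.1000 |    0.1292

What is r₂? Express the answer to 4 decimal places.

4.9923

r₂ = 5.1000 − 0.1292·(5.1000 − 4.9000) / (0.1292 − (-0.1108))
   = 5.1000 − (0.025840)/(0.240000) = 4.992333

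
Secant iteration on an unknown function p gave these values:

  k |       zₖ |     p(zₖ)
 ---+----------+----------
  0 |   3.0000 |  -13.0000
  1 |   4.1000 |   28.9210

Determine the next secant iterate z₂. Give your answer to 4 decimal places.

z₂ = 4.1000 − 28.9210·(4.1000 − 3.0000) / (28.9210 − (-13.0000))
   = 4.1000 − (31.813100)/(41.921000) = 3.341118

3.3411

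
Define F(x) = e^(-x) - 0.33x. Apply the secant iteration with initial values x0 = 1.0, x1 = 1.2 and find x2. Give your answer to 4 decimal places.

F(1.0) = 0.037879, F(1.2) = -0.094806
x2 = 1.200000 − (-0.094806)·(1.200000 − 1.000000) / (-0.094806 − 0.037879) = 1.200000 − (-0.018961)/(-0.132685) = 1.057097

1.0571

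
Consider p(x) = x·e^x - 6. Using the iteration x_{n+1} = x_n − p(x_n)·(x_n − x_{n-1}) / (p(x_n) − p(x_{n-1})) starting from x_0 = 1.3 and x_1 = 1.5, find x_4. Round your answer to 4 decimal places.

p(1.3) = -1.229914, p(1.5) = 0.722534
x_2 = 1.500000 − 0.722534·(1.500000 − 1.300000) / (0.722534 − (-1.229914)) = 1.500000 − (0.144507)/(1.952448) = 1.425987
p(1.425987) = -0.065095
x_3 = 1.425987 − (-0.065095)·(1.425987 − 1.500000) / (-0.065095 − 0.722534) = 1.425987 − (0.004818)/(-0.787629) = 1.432104
p(1.432104) = -0.003066
x_4 = 1.432104 − (-0.003066)·(1.432104 − 1.425987) / (-0.003066 − (-0.065095)) = 1.432104 − (-0.000019)/(0.062029) = 1.432406

1.4324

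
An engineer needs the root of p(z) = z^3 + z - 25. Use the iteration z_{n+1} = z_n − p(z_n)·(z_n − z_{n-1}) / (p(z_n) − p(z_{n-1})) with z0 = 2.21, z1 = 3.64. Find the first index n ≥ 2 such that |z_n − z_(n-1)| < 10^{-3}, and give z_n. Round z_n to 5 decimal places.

n = 6, z_n = 2.81008

p(2.21) = -11.9961390, p(3.64) = 26.8685440
z2 = 3.6400000 − 26.8685440·(1.4300000)/(38.8646830) = 2.6513899;  |Δ| = 0.9886101
p(2.6513899) = -3.7096879
z3 = 2.6513899 − (-3.7096879)·(-0.9886101)/(-30.5782319) = 2.7713260;  |Δ| = 0.1199361
p(2.7713260) = -0.9442026
z4 = 2.7713260 − (-0.9442026)·(0.1199361)/(2.7654852) = 2.8122751;  |Δ| = 0.0409491
p(2.8122751) = 0.0542529
z5 = 2.8122751 − 0.0542529·(0.0409491)/(0.9984556) = 2.8100501;  |Δ| = 0.0022250
p(2.8100501) = -0.0007232
z6 = 2.8100501 − (-0.0007232)·(-0.0022250)/(-0.0549761) = 2.8100793;  |Δ| = 0.0000293
|z6 − z5| = 0.0000293 < 10^{-3}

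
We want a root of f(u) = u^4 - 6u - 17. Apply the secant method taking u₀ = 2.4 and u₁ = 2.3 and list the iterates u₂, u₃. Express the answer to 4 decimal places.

2.3613, 2.3631

f(2.4) = 1.777600, f(2.3) = -2.815900
u₂ = 2.300000 − (-2.815900)·(2.300000 − 2.400000) / (-2.815900 − 1.777600) = 2.300000 − (0.281590)/(-4.593500) = 2.361302
f(2.361302) = -0.078863
u₃ = 2.361302 − (-0.078863)·(2.361302 − 2.300000) / (-0.078863 − (-2.815900)) = 2.361302 − (-0.004834)/(2.737037) = 2.363068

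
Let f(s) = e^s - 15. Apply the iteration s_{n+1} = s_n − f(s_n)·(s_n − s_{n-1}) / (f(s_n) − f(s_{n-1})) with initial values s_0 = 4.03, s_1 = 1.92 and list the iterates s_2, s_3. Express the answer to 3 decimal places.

2.269, 2.922

f(4.03) = 41.26091, f(1.92) = -8.17904
s_2 = 1.92000 − (-8.17904)·(1.92000 − 4.03000) / (-8.17904 − 41.26091) = 1.92000 − (17.25778)/(-49.43995) = 2.26907
f(2.26907) = -5.32964
s_3 = 2.26907 − (-5.32964)·(2.26907 − 1.92000) / (-5.32964 − (-8.17904)) = 2.26907 − (-1.86039)/(2.84940) = 2.92197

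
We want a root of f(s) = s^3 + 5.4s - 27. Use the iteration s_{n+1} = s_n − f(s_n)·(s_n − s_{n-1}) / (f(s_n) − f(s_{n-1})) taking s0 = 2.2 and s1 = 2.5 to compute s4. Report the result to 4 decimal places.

2.4095

f(2.2) = -4.472000, f(2.5) = 2.125000
s2 = 2.500000 − 2.125000·(2.500000 − 2.200000) / (2.125000 − (-4.472000)) = 2.500000 − (0.637500)/(6.597000) = 2.403365
f(2.403365) = -0.139596
s3 = 2.403365 − (-0.139596)·(2.403365 − 2.500000) / (-0.139596 − 2.125000) = 2.403365 − (0.013490)/(-2.264596) = 2.409322
f(2.409322) = -0.003950
s4 = 2.409322 − (-0.003950)·(2.409322 − 2.403365) / (-0.003950 − (-0.139596)) = 2.409322 − (-0.000024)/(0.135646) = 2.409495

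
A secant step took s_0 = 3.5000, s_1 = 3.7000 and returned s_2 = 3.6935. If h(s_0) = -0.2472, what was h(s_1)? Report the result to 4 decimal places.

The secant line through (3.5000, -0.2472) and (3.7000, h(s_1)) crosses zero at s_2 = 3.6935.
So (3.5000, -0.2472), (3.7000, h(s_1)), (3.6935, 0) are collinear:
h(s_1) = -0.2472 · (3.7000 − 3.6935) / (3.5000 − 3.6935) = -0.2472 · (0.006500)/(-0.193500) = 0.008304

0.0083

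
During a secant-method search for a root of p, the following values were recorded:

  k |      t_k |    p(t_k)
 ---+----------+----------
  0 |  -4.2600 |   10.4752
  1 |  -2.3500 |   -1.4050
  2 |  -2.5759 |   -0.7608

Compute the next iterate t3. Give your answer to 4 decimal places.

-2.8427

t3 = -2.5759 − (-0.7608)·(-2.5759 − (-2.3500)) / (-0.7608 − (-1.4050))
   = -2.5759 − (0.171865)/(0.644200) = -2.842688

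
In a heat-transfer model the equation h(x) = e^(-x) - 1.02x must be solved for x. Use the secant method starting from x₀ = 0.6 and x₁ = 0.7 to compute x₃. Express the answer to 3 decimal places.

0.560

h(0.6) = -0.06319, h(0.7) = -0.21741
x₂ = 0.70000 − (-0.21741)·(0.70000 − 0.60000) / (-0.21741 − (-0.06319)) = 0.70000 − (-0.02174)/(-0.15423) = 0.55903
h(0.55903) = 0.00155
x₃ = 0.55903 − 0.00155·(0.55903 − 0.70000) / (0.00155 − (-0.21741)) = 0.55903 − (-0.00022)/(0.21897) = 0.56003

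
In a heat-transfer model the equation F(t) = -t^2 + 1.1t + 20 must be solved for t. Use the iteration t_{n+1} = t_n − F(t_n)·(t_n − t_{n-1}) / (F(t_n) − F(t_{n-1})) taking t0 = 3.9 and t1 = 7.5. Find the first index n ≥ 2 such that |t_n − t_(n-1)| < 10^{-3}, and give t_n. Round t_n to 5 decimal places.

F(3.9) = 9.0800000, F(7.5) = -28.0000000
t2 = 7.5000000 − (-28.0000000)·(3.6000000)/(-37.0800000) = 4.7815534;  |Δ| = 2.7184466
F(4.7815534) = 2.3964558
t3 = 4.7815534 − 2.3964558·(-2.7184466)/(30.3964558) = 4.9958757;  |Δ| = 0.2143223
F(4.9958757) = 0.5366896
t4 = 4.9958757 − 0.5366896·(0.2143223)/(-1.8597662) = 5.0577246;  |Δ| = 0.0618489
F(5.0577246) = -0.0170809
t5 = 5.0577246 − (-0.0170809)·(0.0618489)/(-0.5537705) = 5.0558169;  |Δ| = 0.0019077
F(5.0558169) = 0.0001144
t6 = 5.0558169 − 0.0001144·(-0.0019077)/(0.0171952) = 5.0558296;  |Δ| = 0.0000127
|t6 − t5| = 0.0000127 < 10^{-3}

n = 6, t_n = 5.05583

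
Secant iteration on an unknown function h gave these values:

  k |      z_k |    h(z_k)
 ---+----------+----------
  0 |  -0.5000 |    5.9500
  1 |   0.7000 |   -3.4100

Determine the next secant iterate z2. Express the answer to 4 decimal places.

z2 = 0.7000 − (-3.4100)·(0.7000 − (-0.5000)) / (-3.4100 − 5.9500)
   = 0.7000 − (-4.092000)/(-9.360000) = 0.262821

0.2628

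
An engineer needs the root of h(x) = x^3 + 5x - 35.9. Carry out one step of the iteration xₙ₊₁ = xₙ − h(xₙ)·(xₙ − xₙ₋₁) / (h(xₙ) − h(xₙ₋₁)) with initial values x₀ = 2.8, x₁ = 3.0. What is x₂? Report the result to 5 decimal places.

h(2.8) = 0.0520000, h(3.0) = 6.1000000
x₂ = 3.0000000 − 6.1000000·(3.0000000 − 2.8000000) / (6.1000000 − 0.0520000) = 3.0000000 − (1.2200000)/(6.0480000) = 2.7982804

2.79828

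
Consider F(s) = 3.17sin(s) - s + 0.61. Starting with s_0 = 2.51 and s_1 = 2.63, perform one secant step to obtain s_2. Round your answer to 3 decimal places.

2.502

F(2.51) = -0.02833, F(2.63) = -0.46807
s_2 = 2.63000 − (-0.46807)·(2.63000 − 2.51000) / (-0.46807 − (-0.02833)) = 2.63000 − (-0.05617)/(-0.43974) = 2.50227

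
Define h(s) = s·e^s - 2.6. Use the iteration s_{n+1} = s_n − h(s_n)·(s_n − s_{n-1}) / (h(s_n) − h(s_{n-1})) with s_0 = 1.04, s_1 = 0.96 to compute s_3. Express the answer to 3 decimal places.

h(1.04) = 0.34239, h(0.96) = -0.09277
s_2 = 0.96000 − (-0.09277)·(0.96000 − 1.04000) / (-0.09277 − 0.34239) = 0.96000 − (0.00742)/(-0.43516) = 0.97706
h(0.97706) = -0.00433
s_3 = 0.97706 − (-0.00433)·(0.97706 − 0.96000) / (-0.00433 − (-0.09277)) = 0.97706 − (-0.00007)/(0.08844) = 0.97789

0.978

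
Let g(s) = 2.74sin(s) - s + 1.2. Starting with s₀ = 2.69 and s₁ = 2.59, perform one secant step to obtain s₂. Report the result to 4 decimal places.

g(2.69) = -0.294267, g(2.59) = 0.045881
s₂ = 2.590000 − 0.045881·(2.590000 − 2.690000) / (0.045881 − (-0.294267)) = 2.590000 − (-0.004588)/(0.340148) = 2.603489

2.6035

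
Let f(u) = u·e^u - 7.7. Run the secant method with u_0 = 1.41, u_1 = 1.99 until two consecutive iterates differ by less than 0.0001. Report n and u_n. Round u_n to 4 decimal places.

f(1.41) = -1.924703, f(1.99) = 6.857912
u_2 = 1.990000 − 6.857912·(0.580000)/(8.782615) = 1.537107;  |Δ| = 0.452893
f(1.537107) = -0.550744
u_3 = 1.537107 − (-0.550744)·(-0.452893)/(-7.408656) = 1.570774;  |Δ| = 0.033667
f(1.570774) = -0.144000
u_4 = 1.570774 − (-0.144000)·(0.033667)/(0.406744) = 1.582693;  |Δ| = 0.011919
f(1.582693) = 0.004624
u_5 = 1.582693 − 0.004624·(0.011919)/(0.148624) = 1.582322;  |Δ| = 0.000371
f(1.582322) = -0.000037
u_6 = 1.582322 − (-0.000037)·(-0.000371)/(-0.004661) = 1.582325;  |Δ| = 0.000003
|u_6 − u_5| = 0.000003 < 0.0001

n = 6, u_n = 1.5823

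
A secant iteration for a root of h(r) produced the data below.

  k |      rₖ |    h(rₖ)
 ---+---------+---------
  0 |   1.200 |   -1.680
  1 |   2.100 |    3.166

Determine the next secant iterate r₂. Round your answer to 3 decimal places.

1.512

r₂ = 2.100 − 3.166·(2.100 − 1.200) / (3.166 − (-1.680))
   = 2.100 − (2.84940)/(4.84600) = 1.51201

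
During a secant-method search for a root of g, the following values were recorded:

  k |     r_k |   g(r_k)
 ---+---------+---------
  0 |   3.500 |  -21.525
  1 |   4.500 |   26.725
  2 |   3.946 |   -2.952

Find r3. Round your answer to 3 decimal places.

r3 = 3.946 − (-2.952)·(3.946 − 4.500) / (-2.952 − 26.725)
   = 3.946 − (1.63541)/(-29.67700) = 4.00111

4.001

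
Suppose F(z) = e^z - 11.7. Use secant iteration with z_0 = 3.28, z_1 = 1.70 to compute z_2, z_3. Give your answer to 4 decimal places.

F(3.28) = 14.875773, F(1.70) = -6.226053
z_2 = 1.700000 − (-6.226053)·(1.700000 − 3.280000) / (-6.226053 − 14.875773) = 1.700000 − (9.837163)/(-21.101825) = 2.166176
F(2.166176) = -2.975144
z_3 = 2.166176 − (-2.975144)·(2.166176 − 1.700000) / (-2.975144 − (-6.226053)) = 2.166176 − (-1.386941)/(3.250908) = 2.592808

2.1662, 2.5928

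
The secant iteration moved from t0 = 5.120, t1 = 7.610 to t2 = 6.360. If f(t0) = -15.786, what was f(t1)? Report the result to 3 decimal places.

15.913

The secant line through (5.120, -15.786) and (7.610, f(t1)) crosses zero at t2 = 6.360.
So (5.120, -15.786), (7.610, f(t1)), (6.360, 0) are collinear:
f(t1) = -15.786 · (7.610 − 6.360) / (5.120 − 6.360) = -15.786 · (1.25000)/(-1.24000) = 15.91331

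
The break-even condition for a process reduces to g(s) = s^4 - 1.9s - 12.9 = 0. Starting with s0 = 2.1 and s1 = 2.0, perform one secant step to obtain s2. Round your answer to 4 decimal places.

g(2.1) = 2.558100, g(2.0) = -0.700000
s2 = 2.000000 − (-0.700000)·(2.000000 − 2.100000) / (-0.700000 − 2.558100) = 2.000000 − (0.070000)/(-3.258100) = 2.021485

2.0215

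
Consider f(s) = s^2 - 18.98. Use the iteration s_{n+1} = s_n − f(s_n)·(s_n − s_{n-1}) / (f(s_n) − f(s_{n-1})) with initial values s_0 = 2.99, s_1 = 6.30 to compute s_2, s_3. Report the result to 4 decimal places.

4.0707, 4.3030

f(2.99) = -10.039900, f(6.30) = 20.710000
s_2 = 6.300000 − 20.710000·(6.300000 − 2.990000) / (20.710000 − (-10.039900)) = 6.300000 − (68.550100)/(30.749900) = 4.070721
f(4.070721) = -2.409229
s_3 = 4.070721 − (-2.409229)·(4.070721 − 6.300000) / (-2.409229 − 20.710000) = 4.070721 − (5.370843)/(-23.119229) = 4.303032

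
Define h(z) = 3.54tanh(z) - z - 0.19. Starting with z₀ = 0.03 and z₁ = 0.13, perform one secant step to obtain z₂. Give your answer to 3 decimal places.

0.075

h(0.03) = -0.11383, h(0.13) = 0.13762
z₂ = 0.13000 − 0.13762·(0.13000 − 0.03000) / (0.13762 − (-0.11383)) = 0.13000 − (0.01376)/(0.25146) = 0.07527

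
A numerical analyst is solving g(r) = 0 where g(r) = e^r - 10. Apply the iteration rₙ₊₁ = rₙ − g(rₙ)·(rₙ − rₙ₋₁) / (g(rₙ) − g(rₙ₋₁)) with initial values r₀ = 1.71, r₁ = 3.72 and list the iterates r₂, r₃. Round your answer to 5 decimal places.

1.96148, 2.11029

g(1.71) = -4.4710385, g(3.72) = 31.2643941
r₂ = 3.7200000 − 31.2643941·(3.7200000 − 1.7100000) / (31.2643941 − (-4.4710385)) = 3.7200000 − (62.8414322)/(35.7354326) = 1.9614811
g(1.9614811) = -2.8901500
r₃ = 1.9614811 − (-2.8901500)·(1.9614811 − 3.7200000) / (-2.8901500 − 31.2643941) = 1.9614811 − (5.0823833)/(-34.1545441) = 2.1102866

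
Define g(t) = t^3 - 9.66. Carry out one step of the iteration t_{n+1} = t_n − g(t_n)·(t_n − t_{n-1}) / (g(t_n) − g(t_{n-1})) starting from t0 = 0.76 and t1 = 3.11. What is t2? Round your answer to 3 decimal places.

1.491

g(0.76) = -9.22102, g(3.11) = 20.42023
t2 = 3.11000 − 20.42023·(3.11000 − 0.76000) / (20.42023 − (-9.22102)) = 3.11000 − (47.98754)/(29.64125) = 1.49106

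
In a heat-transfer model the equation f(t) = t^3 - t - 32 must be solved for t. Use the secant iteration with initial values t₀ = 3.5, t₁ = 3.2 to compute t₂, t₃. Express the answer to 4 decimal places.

3.2744, 3.2799

f(3.5) = 7.375000, f(3.2) = -2.432000
t₂ = 3.200000 − (-2.432000)·(3.200000 − 3.500000) / (-2.432000 − 7.375000) = 3.200000 − (0.729600)/(-9.807000) = 3.274396
f(3.274396) = -0.167410
t₃ = 3.274396 − (-0.167410)·(3.274396 − 3.200000) / (-0.167410 − (-2.432000)) = 3.274396 − (-0.012455)/(2.264590) = 3.279896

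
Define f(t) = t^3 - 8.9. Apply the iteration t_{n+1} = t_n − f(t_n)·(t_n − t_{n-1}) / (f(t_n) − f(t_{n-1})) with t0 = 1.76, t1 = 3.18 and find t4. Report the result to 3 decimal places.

2.076

f(1.76) = -3.44822, f(3.18) = 23.25743
t2 = 3.18000 − 23.25743·(3.18000 − 1.76000) / (23.25743 − (-3.44822)) = 3.18000 − (33.02555)/(26.70566) = 1.94335
f(1.94335) = -1.56073
t3 = 1.94335 − (-1.56073)·(1.94335 − 3.18000) / (-1.56073 − 23.25743) = 1.94335 − (1.93007)/(-24.81816) = 2.02112
f(2.02112) = -0.64389
t4 = 2.02112 − (-0.64389)·(2.02112 − 1.94335) / (-0.64389 − (-1.56073)) = 2.02112 − (-0.05007)/(0.91684) = 2.07574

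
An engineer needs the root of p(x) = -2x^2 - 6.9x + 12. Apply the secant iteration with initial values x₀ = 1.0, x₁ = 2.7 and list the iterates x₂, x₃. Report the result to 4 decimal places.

p(1.0) = 3.100000, p(2.7) = -21.210000
x₂ = 2.700000 − (-21.210000)·(2.700000 − 1.000000) / (-21.210000 − 3.100000) = 2.700000 − (-36.057000)/(-24.310000) = 1.216783
p(1.216783) = 0.643073
x₃ = 1.216783 − 0.643073·(1.216783 − 2.700000) / (0.643073 − (-21.210000)) = 1.216783 − (-0.953817)/(21.853073) = 1.260430

1.2168, 1.2604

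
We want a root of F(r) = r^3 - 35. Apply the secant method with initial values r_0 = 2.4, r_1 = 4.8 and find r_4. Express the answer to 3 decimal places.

F(2.4) = -21.17600, F(4.8) = 75.59200
r_2 = 4.80000 − 75.59200·(4.80000 − 2.40000) / (75.59200 − (-21.17600)) = 4.80000 − (181.42080)/(96.76800) = 2.92520
F(2.92520) = -9.96970
r_3 = 2.92520 − (-9.96970)·(2.92520 − 4.80000) / (-9.96970 − 75.59200) = 2.92520 − (18.69122)/(-85.56170) = 3.14365
F(3.14365) = -3.93272
r_4 = 3.14365 − (-3.93272)·(3.14365 − 2.92520) / (-3.93272 − (-9.96970)) = 3.14365 − (-0.85912)/(6.03698) = 3.28596

3.286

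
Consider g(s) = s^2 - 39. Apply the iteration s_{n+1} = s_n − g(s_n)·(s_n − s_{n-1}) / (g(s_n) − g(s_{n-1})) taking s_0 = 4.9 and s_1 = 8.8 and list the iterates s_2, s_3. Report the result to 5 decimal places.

5.99416, 6.20168

g(4.9) = -14.9900000, g(8.8) = 38.4400000
s_2 = 8.8000000 − 38.4400000·(8.8000000 − 4.9000000) / (38.4400000 − (-14.9900000)) = 8.8000000 − (149.9160000)/(53.4300000) = 5.9941606
g(5.9941606) = -3.0700389
s_3 = 5.9941606 − (-3.0700389)·(5.9941606 − 8.8000000) / (-3.0700389 − 38.4400000) = 5.9941606 − (8.6140361)/(-41.5100389) = 6.2016775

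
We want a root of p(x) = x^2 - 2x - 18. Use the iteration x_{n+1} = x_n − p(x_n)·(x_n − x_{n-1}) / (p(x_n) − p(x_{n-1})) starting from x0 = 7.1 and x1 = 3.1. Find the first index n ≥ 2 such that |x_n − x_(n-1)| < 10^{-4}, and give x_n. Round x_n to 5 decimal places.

p(7.1) = 18.2100000, p(3.1) = -14.5900000
x2 = 3.1000000 − (-14.5900000)·(-4.0000000)/(-32.8000000) = 4.8792683;  |Δ| = 1.7792683
p(4.8792683) = -3.9512775
x3 = 4.8792683 − (-3.9512775)·(1.7792683)/(10.6387225) = 5.5400979;  |Δ| = 0.6608296
p(5.5400979) = 1.6124889
x4 = 5.5400979 − 1.6124889·(0.6608296)/(5.5637664) = 5.3485765;  |Δ| = 0.1915214
p(5.3485765) = -0.0898826
x5 = 5.3485765 − (-0.0898826)·(-0.1915214)/(-1.7023715) = 5.3586885;  |Δ| = 0.0101120
p(5.3586885) = -0.0018344
x6 = 5.3586885 − (-0.0018344)·(0.0101120)/(0.0880482) = 5.3588992;  |Δ| = 0.0002107
p(5.3588992) = 0.0000022
x7 = 5.3588992 − 0.0000022·(0.0002107)/(0.0018366) = 5.3588989;  |Δ| = 0.0000002
|x7 − x6| = 0.0000002 < 10^{-4}

n = 7, x_n = 5.35890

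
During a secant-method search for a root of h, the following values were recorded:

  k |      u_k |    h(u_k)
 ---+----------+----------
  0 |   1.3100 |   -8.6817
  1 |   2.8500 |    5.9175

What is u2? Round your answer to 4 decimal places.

u2 = 2.8500 − 5.9175·(2.8500 − 1.3100) / (5.9175 − (-8.6817))
   = 2.8500 − (9.112950)/(14.599200) = 2.225791

2.2258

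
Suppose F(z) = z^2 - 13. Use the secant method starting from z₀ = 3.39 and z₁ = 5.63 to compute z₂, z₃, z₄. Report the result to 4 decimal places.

3.5572, 3.5949, 3.6056

F(3.39) = -1.507900, F(5.63) = 18.696900
z₂ = 5.630000 − 18.696900·(5.630000 − 3.390000) / (18.696900 − (-1.507900)) = 5.630000 − (41.881056)/(20.204800) = 3.557173
F(3.557173) = -0.346521
z₃ = 3.557173 − (-0.346521)·(3.557173 − 5.630000) / (-0.346521 − 18.696900) = 3.557173 − (0.718277)/(-19.043421) = 3.594891
F(3.594891) = -0.076760
z₄ = 3.594891 − (-0.076760)·(3.594891 − 3.557173) / (-0.076760 − (-0.346521)) = 3.594891 − (-0.002895)/(0.269761) = 3.605623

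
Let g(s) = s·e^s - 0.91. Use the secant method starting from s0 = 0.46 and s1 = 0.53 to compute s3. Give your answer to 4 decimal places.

0.5337

g(0.46) = -0.181326, g(0.53) = -0.009566
s2 = 0.530000 − (-0.009566)·(0.530000 − 0.460000) / (-0.009566 − (-0.181326)) = 0.530000 − (-0.000670)/(0.171760) = 0.533899
g(0.533899) = 0.000601
s3 = 0.533899 − 0.000601·(0.533899 − 0.530000) / (0.000601 − (-0.009566)) = 0.533899 − (0.000002)/(0.010166) = 0.533668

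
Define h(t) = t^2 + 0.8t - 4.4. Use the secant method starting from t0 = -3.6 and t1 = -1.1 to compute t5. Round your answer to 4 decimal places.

h(-3.6) = 5.680000, h(-1.1) = -4.070000
t2 = -1.100000 − (-4.070000)·(-1.100000 − (-3.600000)) / (-4.070000 − 5.680000) = -1.100000 − (-10.175000)/(-9.750000) = -2.143590
h(-2.143590) = -1.519895
t3 = -2.143590 − (-1.519895)·(-2.143590 − (-1.100000)) / (-1.519895 − (-4.070000)) = -2.143590 − (1.586147)/(2.550105) = -2.765582
h(-2.765582) = 1.035980
t4 = -2.765582 − 1.035980·(-2.765582 − (-2.143590)) / (1.035980 − (-1.519895)) = -2.765582 − (-0.644372)/(2.555875) = -2.513468
h(-2.513468) = -0.093252
t5 = -2.513468 − (-0.093252)·(-2.513468 − (-2.765582)) / (-0.093252 − 1.035980) = -2.513468 − (-0.023510)/(-1.129232) = -2.534288

-2.5343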